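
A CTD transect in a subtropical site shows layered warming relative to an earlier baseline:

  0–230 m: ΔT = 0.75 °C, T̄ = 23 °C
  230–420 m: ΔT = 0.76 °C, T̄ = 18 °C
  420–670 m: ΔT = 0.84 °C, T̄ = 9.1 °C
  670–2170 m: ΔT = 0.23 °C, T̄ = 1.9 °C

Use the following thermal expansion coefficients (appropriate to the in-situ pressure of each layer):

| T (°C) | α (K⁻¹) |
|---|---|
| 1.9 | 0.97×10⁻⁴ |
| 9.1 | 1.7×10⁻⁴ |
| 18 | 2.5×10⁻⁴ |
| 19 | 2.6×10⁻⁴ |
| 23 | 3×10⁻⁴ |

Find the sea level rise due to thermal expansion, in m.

Layer 1 at 23 °C → α = 3×10⁻⁴ K⁻¹
Layer 2 at 18 °C → α = 2.5×10⁻⁴ K⁻¹
Layer 3 at 9.1 °C → α = 1.7×10⁻⁴ K⁻¹
Layer 4 at 1.9 °C → α = 0.97×10⁻⁴ K⁻¹
0.75 × 230 × 3×10⁻⁴ = 0.05175 m
0.76 × 2.5×10⁻⁴ × 190 = 0.03610 m
420–670 m: 250 × 1.7×10⁻⁴ × 0.84 = 0.03570 m
670–2170 m: 0.97×10⁻⁴ × 1500 × 0.23 = 0.033465 m
Δh = 0.05175 + 0.03610 + 0.03570 + 0.033465 = 0.157015 m ≈ 0.157 m

Δh = 0.157 m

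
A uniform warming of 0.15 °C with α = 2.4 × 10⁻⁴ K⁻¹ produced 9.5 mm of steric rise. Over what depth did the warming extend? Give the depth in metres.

H = Δh/(αΔT) = 0.0095 / (2.4×10⁻⁴ × 0.15) ≈ 263.9 m

264 m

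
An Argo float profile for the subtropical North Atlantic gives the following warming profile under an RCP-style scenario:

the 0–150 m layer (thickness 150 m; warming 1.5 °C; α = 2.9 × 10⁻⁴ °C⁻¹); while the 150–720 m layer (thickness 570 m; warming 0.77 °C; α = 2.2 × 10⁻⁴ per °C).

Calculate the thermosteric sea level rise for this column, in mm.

150 × 2.9×10⁻⁴ × 1.5 = 0.06525 m
570 × 2.2×10⁻⁴ × 0.77 = 0.096558 m
Δh = 0.06525 + 0.096558 = 0.161808 m

Δh = 160 mm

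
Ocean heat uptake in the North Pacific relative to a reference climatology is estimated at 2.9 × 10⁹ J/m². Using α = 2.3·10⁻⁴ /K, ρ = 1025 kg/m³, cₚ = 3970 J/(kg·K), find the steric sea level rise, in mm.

Δh ≈ 164 mm

Δh = αQ/(ρcₚ) = 2.3×10⁻⁴ × 2.9×10⁹ / (1025 × 3970) ≈ 0.16391 m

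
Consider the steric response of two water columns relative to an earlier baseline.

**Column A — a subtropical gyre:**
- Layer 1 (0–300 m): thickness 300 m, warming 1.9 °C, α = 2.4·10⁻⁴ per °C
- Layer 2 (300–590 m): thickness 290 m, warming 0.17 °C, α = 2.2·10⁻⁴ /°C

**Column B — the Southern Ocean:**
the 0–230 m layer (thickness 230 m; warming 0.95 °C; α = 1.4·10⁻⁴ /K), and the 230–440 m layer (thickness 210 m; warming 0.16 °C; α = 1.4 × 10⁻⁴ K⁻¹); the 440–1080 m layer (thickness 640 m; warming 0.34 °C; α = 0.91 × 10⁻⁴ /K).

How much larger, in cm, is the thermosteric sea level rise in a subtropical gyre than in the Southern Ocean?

9.26 cm

A 0–300 m: 1.9 × 300 × 2.4×10⁻⁴ = 0.13680 m
A Layer 2: 2.2×10⁻⁴ × 0.17 × 290 = 0.010846 m
A total: 0.147646 m
B Layer 1: 1.4×10⁻⁴ × 0.95 × 230 = 0.03059 m
B Layer 2: 1.4×10⁻⁴ × 0.16 × 210 = 0.004704 m
B 440–1080 m: 640 × 0.34 × 0.91×10⁻⁴ = 0.0198016 m
B total: 0.0550956 m
Difference: 0.147646 − 0.0550956 = 0.0925504 m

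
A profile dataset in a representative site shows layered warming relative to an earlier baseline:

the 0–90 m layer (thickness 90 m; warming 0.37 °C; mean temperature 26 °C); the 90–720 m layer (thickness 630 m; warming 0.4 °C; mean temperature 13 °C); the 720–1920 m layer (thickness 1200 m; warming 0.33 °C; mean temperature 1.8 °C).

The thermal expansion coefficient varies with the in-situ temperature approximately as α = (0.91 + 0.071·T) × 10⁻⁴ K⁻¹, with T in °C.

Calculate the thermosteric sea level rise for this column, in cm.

Layer 1: α = (0.91 + 0.071×26)×10⁻⁴ = 2.756×10⁻⁴ K⁻¹
Layer 2: α = (0.91 + 0.071×13)×10⁻⁴ = 1.833×10⁻⁴ K⁻¹
Layer 3: α = (0.91 + 0.071×1.8)×10⁻⁴ = 1.0378×10⁻⁴ K⁻¹
2.756×10⁻⁴ × 90 × 0.37 = 0.00917748 m
Layer 2: 1.833×10⁻⁴ × 0.4 × 630 = 0.0461916 m
Layer 3: 1.0378×10⁻⁴ × 1200 × 0.33 = 0.04109688 m
Δh = 0.00917748 + 0.0461916 + 0.04109688 = 0.09646596 m

9.65 cm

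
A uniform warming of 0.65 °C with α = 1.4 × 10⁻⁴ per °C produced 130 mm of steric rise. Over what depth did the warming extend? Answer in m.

H = Δh/(αΔT) = 0.13 / (1.4×10⁻⁴ × 0.65) ≈ 1429 m

about 1400 m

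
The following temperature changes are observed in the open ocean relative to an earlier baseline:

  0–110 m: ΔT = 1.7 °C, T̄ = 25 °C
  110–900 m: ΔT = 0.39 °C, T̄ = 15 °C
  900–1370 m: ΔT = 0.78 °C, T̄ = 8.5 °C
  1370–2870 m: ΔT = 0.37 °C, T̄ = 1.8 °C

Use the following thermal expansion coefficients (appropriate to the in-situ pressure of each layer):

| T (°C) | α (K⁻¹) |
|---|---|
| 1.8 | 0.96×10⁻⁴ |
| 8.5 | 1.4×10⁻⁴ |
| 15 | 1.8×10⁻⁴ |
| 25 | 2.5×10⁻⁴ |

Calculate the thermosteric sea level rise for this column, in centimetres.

Δh ≈ 21 cm

Layer 1 at 25 °C → α = 2.5×10⁻⁴ K⁻¹
Layer 2 at 15 °C → α = 1.8×10⁻⁴ K⁻¹
Layer 3 at 8.5 °C → α = 1.4×10⁻⁴ K⁻¹
Layer 4 at 1.8 °C → α = 0.96×10⁻⁴ K⁻¹
0–110 m: 110 × 2.5×10⁻⁴ × 1.7 = 0.04675 m
110–900 m: 790 × 1.8×10⁻⁴ × 0.39 = 0.055458 m
900–1370 m: 470 × 0.78 × 1.4×10⁻⁴ = 0.051324 m
1370–2870 m: 1500 × 0.96×10⁻⁴ × 0.37 = 0.05328 m
Δh = 0.04675 + 0.055458 + 0.051324 + 0.05328 = 0.206812 m ≈ 21 cm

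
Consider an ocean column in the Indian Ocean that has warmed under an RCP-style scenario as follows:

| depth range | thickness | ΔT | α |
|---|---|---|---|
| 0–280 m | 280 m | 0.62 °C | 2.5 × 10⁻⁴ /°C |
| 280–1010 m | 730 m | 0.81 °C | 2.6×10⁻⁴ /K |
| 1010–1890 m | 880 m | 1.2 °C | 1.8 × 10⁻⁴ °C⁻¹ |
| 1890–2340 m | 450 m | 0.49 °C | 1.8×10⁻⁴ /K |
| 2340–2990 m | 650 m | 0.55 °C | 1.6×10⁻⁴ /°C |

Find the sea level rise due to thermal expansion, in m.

0–280 m: 280 × 0.62 × 2.5×10⁻⁴ = 0.04340 m
280–1010 m: 0.81 × 730 × 2.6×10⁻⁴ = 0.153738 m
1.2 × 880 × 1.8×10⁻⁴ = 0.19008 m
0.49 × 1.8×10⁻⁴ × 450 = 0.03969 m
0.55 × 1.6×10⁻⁴ × 650 = 0.05720 m
Δh = 0.04340 + 0.153738 + 0.19008 + 0.03969 + 0.05720 = 0.484108 m

Δh ≈ 0.48 m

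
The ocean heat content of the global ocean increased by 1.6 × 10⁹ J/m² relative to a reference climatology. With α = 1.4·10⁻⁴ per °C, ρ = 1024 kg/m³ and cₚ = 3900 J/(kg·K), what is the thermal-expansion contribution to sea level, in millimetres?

56.1 mm of thermosteric rise

Δh = αQ/(ρcₚ) = 1.4×10⁻⁴ × 1.6×10⁹ / (1024 × 3900) ≈ 0.05609 m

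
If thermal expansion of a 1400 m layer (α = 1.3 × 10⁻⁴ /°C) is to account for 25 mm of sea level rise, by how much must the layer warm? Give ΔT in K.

ΔT = Δh/(αH) = 0.025 / (1.3×10⁻⁴ × 1400) ≈ 0.1374 K

about 0.137 K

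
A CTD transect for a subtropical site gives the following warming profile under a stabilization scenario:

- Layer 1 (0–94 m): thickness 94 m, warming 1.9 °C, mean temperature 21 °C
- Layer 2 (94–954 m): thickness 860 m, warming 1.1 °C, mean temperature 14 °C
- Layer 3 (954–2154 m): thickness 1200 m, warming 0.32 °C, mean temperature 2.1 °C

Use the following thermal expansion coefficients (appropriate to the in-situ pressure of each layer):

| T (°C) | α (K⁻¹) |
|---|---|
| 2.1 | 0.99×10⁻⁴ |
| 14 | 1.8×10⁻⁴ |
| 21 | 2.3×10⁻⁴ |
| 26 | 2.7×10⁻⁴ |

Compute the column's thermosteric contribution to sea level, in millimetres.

Layer 1 at 21 °C → α = 2.3×10⁻⁴ K⁻¹
Layer 2 at 14 °C → α = 1.8×10⁻⁴ K⁻¹
Layer 3 at 2.1 °C → α = 0.99×10⁻⁴ K⁻¹
Layer 1: 94 × 2.3×10⁻⁴ × 1.9 = 0.041078 m
1.1 × 1.8×10⁻⁴ × 860 = 0.17028 m
954–2154 m: 1200 × 0.99×10⁻⁴ × 0.32 = 0.038016 m
Δh = 0.041078 + 0.17028 + 0.038016 = 0.249374 m

about 249 mm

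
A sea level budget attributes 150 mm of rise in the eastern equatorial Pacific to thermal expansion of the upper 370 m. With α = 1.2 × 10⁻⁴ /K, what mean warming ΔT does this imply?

about 3.38 °C

ΔT = Δh/(αH) = 0.15 / (1.2×10⁻⁴ × 370) ≈ 3.378 °C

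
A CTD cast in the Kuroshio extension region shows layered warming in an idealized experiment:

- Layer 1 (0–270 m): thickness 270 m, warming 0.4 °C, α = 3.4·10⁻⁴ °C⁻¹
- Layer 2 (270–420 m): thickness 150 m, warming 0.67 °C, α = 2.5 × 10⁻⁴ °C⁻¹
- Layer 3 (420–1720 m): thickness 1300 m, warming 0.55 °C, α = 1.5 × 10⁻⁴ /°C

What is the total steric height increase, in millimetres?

Δh ≈ 169 mm

Layer 1: 3.4×10⁻⁴ × 0.4 × 270 = 0.03672 m
150 × 0.67 × 2.5×10⁻⁴ = 0.025125 m
Layer 3: 1300 × 0.55 × 1.5×10⁻⁴ = 0.10725 m
Δh = 0.03672 + 0.025125 + 0.10725 = 0.169095 m ≈ 169 mm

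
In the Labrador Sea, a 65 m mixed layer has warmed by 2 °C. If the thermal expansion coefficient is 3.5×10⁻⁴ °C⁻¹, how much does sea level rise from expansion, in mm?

about 45.5 mm

Δh = αΔT·H = 3.5×10⁻⁴ × 2 × 65 = 0.04550 m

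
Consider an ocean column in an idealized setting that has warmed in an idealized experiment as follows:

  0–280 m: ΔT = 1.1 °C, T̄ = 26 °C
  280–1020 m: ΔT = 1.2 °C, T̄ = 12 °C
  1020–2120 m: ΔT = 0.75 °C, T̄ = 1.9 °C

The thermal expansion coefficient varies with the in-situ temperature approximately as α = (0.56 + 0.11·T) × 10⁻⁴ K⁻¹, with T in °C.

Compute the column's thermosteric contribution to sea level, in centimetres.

Layer 1: α = (0.56 + 0.11×26)×10⁻⁴ = 3.42×10⁻⁴ K⁻¹
Layer 2: α = (0.56 + 0.11×12)×10⁻⁴ = 1.88×10⁻⁴ K⁻¹
Layer 3: α = (0.56 + 0.11×1.9)×10⁻⁴ = 0.769×10⁻⁴ K⁻¹
1.1 × 3.42×10⁻⁴ × 280 = 0.105336 m
Layer 2: 740 × 1.88×10⁻⁴ × 1.2 = 0.166944 m
Layer 3: 0.75 × 1100 × 0.769×10⁻⁴ = 0.0634425 m
Δh = 0.105336 + 0.166944 + 0.0634425 = 0.3357225 m ≈ 33.6 cm

33.6 cm of thermosteric rise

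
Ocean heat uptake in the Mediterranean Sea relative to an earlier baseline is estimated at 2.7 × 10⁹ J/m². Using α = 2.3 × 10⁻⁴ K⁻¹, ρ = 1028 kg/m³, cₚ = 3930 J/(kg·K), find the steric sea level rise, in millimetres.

about 154 mm

Δh = αQ/(ρcₚ) = 2.3×10⁻⁴ × 2.7×10⁹ / (1028 × 3930) ≈ 0.15371 m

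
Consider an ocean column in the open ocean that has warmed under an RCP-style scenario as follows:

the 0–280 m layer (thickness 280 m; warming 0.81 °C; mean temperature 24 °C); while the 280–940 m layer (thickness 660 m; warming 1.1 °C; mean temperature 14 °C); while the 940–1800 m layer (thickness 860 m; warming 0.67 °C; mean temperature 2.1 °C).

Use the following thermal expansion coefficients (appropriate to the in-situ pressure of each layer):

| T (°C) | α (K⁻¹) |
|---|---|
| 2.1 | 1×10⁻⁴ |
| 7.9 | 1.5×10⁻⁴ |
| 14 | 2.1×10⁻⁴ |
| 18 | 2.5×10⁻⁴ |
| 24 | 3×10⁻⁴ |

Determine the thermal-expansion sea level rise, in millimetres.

Layer 1 at 24 °C → α = 3×10⁻⁴ K⁻¹
Layer 2 at 14 °C → α = 2.1×10⁻⁴ K⁻¹
Layer 3 at 2.1 °C → α = 1×10⁻⁴ K⁻¹
3×10⁻⁴ × 280 × 0.81 = 0.06804 m
Layer 2: 2.1×10⁻⁴ × 1.1 × 660 = 0.15246 m
860 × 1×10⁻⁴ × 0.67 = 0.05762 m
Δh = 0.06804 + 0.15246 + 0.05762 = 0.27812 m

Δh ≈ 280 mm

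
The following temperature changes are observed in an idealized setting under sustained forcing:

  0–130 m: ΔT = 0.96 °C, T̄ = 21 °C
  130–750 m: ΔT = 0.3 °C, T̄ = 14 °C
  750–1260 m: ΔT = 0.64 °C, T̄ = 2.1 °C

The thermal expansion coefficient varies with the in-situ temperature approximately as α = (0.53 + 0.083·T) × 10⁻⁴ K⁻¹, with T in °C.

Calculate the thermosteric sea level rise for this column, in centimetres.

Layer 1: α = (0.53 + 0.083×21)×10⁻⁴ = 2.273×10⁻⁴ K⁻¹
Layer 2: α = (0.53 + 0.083×14)×10⁻⁴ = 1.692×10⁻⁴ K⁻¹
Layer 3: α = (0.53 + 0.083×2.1)×10⁻⁴ = 0.7043×10⁻⁴ K⁻¹
0–130 m: 2.273×10⁻⁴ × 130 × 0.96 = 0.02836704 m
Layer 2: 1.692×10⁻⁴ × 620 × 0.3 = 0.0314712 m
Layer 3: 510 × 0.7043×10⁻⁴ × 0.64 = 0.022988352 m
Δh = 0.02836704 + 0.0314712 + 0.022988352 = 0.082826592 m ≈ 8.3 cm

8.3 cm of thermosteric rise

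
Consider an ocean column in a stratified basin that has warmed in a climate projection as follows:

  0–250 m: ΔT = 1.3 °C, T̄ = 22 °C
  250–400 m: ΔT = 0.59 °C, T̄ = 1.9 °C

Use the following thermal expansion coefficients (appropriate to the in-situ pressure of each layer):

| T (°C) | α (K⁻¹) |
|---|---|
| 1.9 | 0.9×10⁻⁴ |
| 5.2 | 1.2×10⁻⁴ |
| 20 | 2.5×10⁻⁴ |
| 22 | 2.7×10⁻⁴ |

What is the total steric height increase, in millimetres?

Layer 1 at 22 °C → α = 2.7×10⁻⁴ K⁻¹
Layer 2 at 1.9 °C → α = 0.9×10⁻⁴ K⁻¹
0–250 m: 2.7×10⁻⁴ × 250 × 1.3 = 0.08775 m
250–400 m: 0.59 × 150 × 0.9×10⁻⁴ = 0.007965 m
Δh = 0.08775 + 0.007965 = 0.095715 m ≈ 96 mm

96 mm of thermosteric rise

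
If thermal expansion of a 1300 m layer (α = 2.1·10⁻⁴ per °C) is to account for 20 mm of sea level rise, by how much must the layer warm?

about 0.073 K

ΔT = Δh/(αH) = 0.02 / (2.1×10⁻⁴ × 1300) ≈ 0.07326 K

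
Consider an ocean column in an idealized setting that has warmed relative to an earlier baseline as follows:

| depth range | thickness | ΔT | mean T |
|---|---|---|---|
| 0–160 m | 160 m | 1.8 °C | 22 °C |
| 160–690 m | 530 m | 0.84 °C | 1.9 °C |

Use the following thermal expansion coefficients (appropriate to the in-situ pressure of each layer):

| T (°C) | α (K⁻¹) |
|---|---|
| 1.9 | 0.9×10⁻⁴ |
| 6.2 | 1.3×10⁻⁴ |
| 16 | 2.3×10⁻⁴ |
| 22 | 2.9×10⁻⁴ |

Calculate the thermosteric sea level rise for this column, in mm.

120 mm of thermosteric rise

Layer 1 at 22 °C → α = 2.9×10⁻⁴ K⁻¹
Layer 2 at 1.9 °C → α = 0.9×10⁻⁴ K⁻¹
Layer 1: 2.9×10⁻⁴ × 160 × 1.8 = 0.08352 m
Layer 2: 0.84 × 0.9×10⁻⁴ × 530 = 0.040068 m
Δh = 0.08352 + 0.040068 = 0.123588 m ≈ 120 mm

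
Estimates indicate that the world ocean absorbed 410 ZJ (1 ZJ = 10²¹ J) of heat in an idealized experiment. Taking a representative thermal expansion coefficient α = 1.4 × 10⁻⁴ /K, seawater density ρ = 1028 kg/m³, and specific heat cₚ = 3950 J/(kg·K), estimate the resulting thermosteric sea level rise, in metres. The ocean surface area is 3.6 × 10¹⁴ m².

Δh = 0.0393 m

Per unit area: Q = 410×10²¹ / (3.6×10¹⁴) ≈ 1.139×10⁹ J/m²
Δh = αQ/(ρcₚ) = 1.4×10⁻⁴ × 1.139×10⁹ / (1028 × 3950) ≈ 0.03927 m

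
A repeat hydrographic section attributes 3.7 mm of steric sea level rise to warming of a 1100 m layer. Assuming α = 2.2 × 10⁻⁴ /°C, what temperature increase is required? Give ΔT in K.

ΔT ≈ 0.0153 K

ΔT = Δh/(αH) = 0.0037 / (2.2×10⁻⁴ × 1100) ≈ 0.01529 K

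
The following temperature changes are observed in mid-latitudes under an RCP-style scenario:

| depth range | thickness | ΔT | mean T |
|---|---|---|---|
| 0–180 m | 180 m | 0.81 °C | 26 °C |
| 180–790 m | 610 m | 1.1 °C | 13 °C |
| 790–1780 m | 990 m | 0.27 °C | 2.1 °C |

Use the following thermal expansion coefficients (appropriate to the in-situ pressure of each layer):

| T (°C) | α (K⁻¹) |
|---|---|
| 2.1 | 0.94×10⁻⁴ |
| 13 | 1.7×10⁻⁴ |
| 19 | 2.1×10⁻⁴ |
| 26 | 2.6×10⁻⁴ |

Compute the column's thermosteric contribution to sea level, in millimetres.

177 mm of thermosteric rise

Layer 1 at 26 °C → α = 2.6×10⁻⁴ K⁻¹
Layer 2 at 13 °C → α = 1.7×10⁻⁴ K⁻¹
Layer 3 at 2.1 °C → α = 0.94×10⁻⁴ K⁻¹
0–180 m: 0.81 × 2.6×10⁻⁴ × 180 = 0.037908 m
180–790 m: 610 × 1.7×10⁻⁴ × 1.1 = 0.11407 m
0.94×10⁻⁴ × 0.27 × 990 = 0.0251262 m
Δh = 0.037908 + 0.11407 + 0.0251262 = 0.1771042 m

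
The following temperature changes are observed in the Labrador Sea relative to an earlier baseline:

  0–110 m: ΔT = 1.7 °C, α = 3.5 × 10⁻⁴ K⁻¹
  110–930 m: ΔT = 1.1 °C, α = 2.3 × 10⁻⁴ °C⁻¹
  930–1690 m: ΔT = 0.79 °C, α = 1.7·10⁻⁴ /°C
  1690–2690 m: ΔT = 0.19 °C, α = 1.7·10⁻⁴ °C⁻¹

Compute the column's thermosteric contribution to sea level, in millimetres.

0–110 m: 3.5×10⁻⁴ × 110 × 1.7 = 0.06545 m
110–930 m: 1.1 × 2.3×10⁻⁴ × 820 = 0.20746 m
930–1690 m: 760 × 1.7×10⁻⁴ × 0.79 = 0.102068 m
1690–2690 m: 1000 × 1.7×10⁻⁴ × 0.19 = 0.03230 m
Δh = 0.06545 + 0.20746 + 0.102068 + 0.03230 = 0.407278 m

about 410 mm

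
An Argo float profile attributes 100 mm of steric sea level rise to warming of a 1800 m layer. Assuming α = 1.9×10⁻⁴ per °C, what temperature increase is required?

ΔT = Δh/(αH) = 0.1 / (1.9×10⁻⁴ × 1800) ≈ 0.2924 K

0.29 K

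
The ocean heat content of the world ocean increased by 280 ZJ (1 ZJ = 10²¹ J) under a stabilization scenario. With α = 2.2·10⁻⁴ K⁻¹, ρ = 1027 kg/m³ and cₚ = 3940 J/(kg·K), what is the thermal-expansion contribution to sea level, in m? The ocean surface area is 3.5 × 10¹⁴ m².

Per unit area: Q = 280×10²¹ / (3.5×10¹⁴) = 8×10⁸ J/m²
Δh = αQ/(ρcₚ) = 2.2×10⁻⁴ × 8×10⁸ / (1027 × 3940) ≈ 0.043496 m

0.043 m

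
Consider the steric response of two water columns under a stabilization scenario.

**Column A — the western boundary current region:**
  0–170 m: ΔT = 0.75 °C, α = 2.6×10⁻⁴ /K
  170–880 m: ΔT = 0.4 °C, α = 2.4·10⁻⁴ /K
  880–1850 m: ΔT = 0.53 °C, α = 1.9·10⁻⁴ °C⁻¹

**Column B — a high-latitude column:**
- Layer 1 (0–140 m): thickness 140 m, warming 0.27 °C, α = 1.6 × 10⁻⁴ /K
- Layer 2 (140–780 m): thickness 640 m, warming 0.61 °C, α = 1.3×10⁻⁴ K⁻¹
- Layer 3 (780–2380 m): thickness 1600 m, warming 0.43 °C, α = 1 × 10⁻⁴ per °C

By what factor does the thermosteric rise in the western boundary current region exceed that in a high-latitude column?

A 0–170 m: 170 × 2.6×10⁻⁴ × 0.75 = 0.03315 m
A Layer 2: 710 × 0.4 × 2.4×10⁻⁴ = 0.06816 m
A 880–1850 m: 0.53 × 970 × 1.9×10⁻⁴ = 0.097679 m
A total: 0.198989 m
B Layer 1: 0.27 × 1.6×10⁻⁴ × 140 = 0.006048 m
B Layer 2: 0.61 × 640 × 1.3×10⁻⁴ = 0.050752 m
B Layer 3: 1×10⁻⁴ × 1600 × 0.43 = 0.06880 m
B total: 0.12560 m
Ratio: 0.198989 / 0.12560 ≈ 1.584

≈ 1.6×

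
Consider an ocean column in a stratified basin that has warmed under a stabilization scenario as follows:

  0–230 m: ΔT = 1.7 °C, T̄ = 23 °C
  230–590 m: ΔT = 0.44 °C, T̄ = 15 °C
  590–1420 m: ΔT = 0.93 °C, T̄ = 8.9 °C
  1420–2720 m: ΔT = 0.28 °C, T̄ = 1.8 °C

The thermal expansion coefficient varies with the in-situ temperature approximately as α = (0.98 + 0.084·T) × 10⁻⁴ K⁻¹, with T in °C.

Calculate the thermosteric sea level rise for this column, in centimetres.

Layer 1: α = (0.98 + 0.084×23)×10⁻⁴ = 2.912×10⁻⁴ K⁻¹
Layer 2: α = (0.98 + 0.084×15)×10⁻⁴ = 2.24×10⁻⁴ K⁻¹
Layer 3: α = (0.98 + 0.084×8.9)×10⁻⁴ = 1.7276×10⁻⁴ K⁻¹
Layer 4: α = (0.98 + 0.084×1.8)×10⁻⁴ = 1.1312×10⁻⁴ K⁻¹
Layer 1: 1.7 × 230 × 2.912×10⁻⁴ = 0.1138592 m
230–590 m: 0.44 × 2.24×10⁻⁴ × 360 = 0.0354816 m
0.93 × 830 × 1.7276×10⁻⁴ = 0.133353444 m
Layer 4: 1300 × 1.1312×10⁻⁴ × 0.28 = 0.04117568 m
Δh = 0.1138592 + 0.0354816 + 0.133353444 + 0.04117568 = 0.323869924 m ≈ 32.4 cm

Δh = 32.4 cm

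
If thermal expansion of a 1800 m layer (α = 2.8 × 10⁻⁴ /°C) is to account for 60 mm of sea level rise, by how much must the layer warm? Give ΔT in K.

0.119 K

ΔT = Δh/(αH) = 0.06 / (2.8×10⁻⁴ × 1800) ≈ 0.1190 K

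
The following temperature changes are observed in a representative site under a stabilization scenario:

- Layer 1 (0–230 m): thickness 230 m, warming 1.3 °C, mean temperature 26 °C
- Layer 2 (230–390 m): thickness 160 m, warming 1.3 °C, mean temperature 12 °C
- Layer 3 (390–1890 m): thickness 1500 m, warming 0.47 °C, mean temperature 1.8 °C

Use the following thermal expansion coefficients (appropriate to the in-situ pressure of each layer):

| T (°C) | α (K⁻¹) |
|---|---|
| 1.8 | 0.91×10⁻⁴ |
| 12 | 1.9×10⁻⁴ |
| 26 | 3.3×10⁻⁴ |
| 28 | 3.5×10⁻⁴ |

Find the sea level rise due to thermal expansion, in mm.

202 mm of thermosteric rise

Layer 1 at 26 °C → α = 3.3×10⁻⁴ K⁻¹
Layer 2 at 12 °C → α = 1.9×10⁻⁴ K⁻¹
Layer 3 at 1.8 °C → α = 0.91×10⁻⁴ K⁻¹
Layer 1: 1.3 × 230 × 3.3×10⁻⁴ = 0.09867 m
1.9×10⁻⁴ × 160 × 1.3 = 0.03952 m
390–1890 m: 1500 × 0.91×10⁻⁴ × 0.47 = 0.064155 m
Δh = 0.09867 + 0.03952 + 0.064155 = 0.202345 m ≈ 202 mm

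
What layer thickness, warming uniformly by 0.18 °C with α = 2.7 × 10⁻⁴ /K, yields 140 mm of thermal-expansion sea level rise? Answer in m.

about 2880 m

H = Δh/(αΔT) = 0.14 / (2.7×10⁻⁴ × 0.18) ≈ 2881 m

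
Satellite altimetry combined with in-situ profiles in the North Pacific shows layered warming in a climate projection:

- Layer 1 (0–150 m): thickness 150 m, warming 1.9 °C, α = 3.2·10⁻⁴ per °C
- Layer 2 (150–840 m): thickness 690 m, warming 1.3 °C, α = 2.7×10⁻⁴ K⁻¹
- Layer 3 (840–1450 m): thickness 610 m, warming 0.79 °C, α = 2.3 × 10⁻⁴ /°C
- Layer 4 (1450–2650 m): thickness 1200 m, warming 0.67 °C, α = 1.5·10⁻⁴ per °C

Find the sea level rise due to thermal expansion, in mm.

3.2×10⁻⁴ × 1.9 × 150 = 0.09120 m
Layer 2: 690 × 1.3 × 2.7×10⁻⁴ = 0.24219 m
610 × 2.3×10⁻⁴ × 0.79 = 0.110837 m
Layer 4: 0.67 × 1.5×10⁻⁴ × 1200 = 0.12060 m
Δh = 0.09120 + 0.24219 + 0.110837 + 0.12060 = 0.564827 m ≈ 565 mm

Δh ≈ 565 mm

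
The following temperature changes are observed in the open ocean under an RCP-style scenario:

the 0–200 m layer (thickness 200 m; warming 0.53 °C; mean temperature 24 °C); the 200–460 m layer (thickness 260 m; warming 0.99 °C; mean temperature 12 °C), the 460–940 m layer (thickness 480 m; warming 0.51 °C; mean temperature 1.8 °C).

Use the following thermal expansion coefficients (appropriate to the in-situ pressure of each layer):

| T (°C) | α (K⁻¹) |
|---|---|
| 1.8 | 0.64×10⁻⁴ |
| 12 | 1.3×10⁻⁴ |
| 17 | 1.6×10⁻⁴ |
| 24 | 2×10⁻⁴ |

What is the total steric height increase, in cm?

Layer 1 at 24 °C → α = 2×10⁻⁴ K⁻¹
Layer 2 at 12 °C → α = 1.3×10⁻⁴ K⁻¹
Layer 3 at 1.8 °C → α = 0.64×10⁻⁴ K⁻¹
200 × 2×10⁻⁴ × 0.53 = 0.02120 m
1.3×10⁻⁴ × 260 × 0.99 = 0.033462 m
460–940 m: 0.64×10⁻⁴ × 480 × 0.51 = 0.0156672 m
Δh = 0.02120 + 0.033462 + 0.0156672 = 0.0703292 m

Δh ≈ 7.03 cm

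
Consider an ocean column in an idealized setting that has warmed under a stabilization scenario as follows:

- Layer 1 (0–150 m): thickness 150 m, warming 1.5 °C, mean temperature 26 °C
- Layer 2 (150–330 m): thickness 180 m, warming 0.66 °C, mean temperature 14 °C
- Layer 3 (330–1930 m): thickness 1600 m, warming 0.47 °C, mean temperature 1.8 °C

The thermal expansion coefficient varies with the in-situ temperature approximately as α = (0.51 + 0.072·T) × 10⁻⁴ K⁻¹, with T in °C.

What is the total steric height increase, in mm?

about 120 mm

Layer 1: α = (0.51 + 0.072×26)×10⁻⁴ = 2.382×10⁻⁴ K⁻¹
Layer 2: α = (0.51 + 0.072×14)×10⁻⁴ = 1.518×10⁻⁴ K⁻¹
Layer 3: α = (0.51 + 0.072×1.8)×10⁻⁴ = 0.6396×10⁻⁴ K⁻¹
1.5 × 2.382×10⁻⁴ × 150 = 0.053595 m
180 × 1.518×10⁻⁴ × 0.66 = 0.01803384 m
330–1930 m: 0.47 × 1600 × 0.6396×10⁻⁴ = 0.04809792 m
Δh = 0.053595 + 0.01803384 + 0.04809792 = 0.11972676 m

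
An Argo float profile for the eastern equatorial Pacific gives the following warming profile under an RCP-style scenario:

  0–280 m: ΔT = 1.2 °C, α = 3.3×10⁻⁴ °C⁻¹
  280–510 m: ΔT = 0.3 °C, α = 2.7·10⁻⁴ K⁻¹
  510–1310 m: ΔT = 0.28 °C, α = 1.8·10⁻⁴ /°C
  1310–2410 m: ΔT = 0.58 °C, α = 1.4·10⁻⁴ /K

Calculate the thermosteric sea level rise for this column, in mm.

Δh = 259 mm

0–280 m: 3.3×10⁻⁴ × 280 × 1.2 = 0.11088 m
Layer 2: 230 × 0.3 × 2.7×10⁻⁴ = 0.01863 m
800 × 0.28 × 1.8×10⁻⁴ = 0.04032 m
0.58 × 1.4×10⁻⁴ × 1100 = 0.08932 m
Δh = 0.11088 + 0.01863 + 0.04032 + 0.08932 = 0.25915 m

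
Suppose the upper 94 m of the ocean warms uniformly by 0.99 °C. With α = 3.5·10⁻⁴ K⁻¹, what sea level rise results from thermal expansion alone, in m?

0.0326 m of thermosteric rise

Δh = αΔT·H = 3.5×10⁻⁴ × 0.99 × 94 = 0.032571 m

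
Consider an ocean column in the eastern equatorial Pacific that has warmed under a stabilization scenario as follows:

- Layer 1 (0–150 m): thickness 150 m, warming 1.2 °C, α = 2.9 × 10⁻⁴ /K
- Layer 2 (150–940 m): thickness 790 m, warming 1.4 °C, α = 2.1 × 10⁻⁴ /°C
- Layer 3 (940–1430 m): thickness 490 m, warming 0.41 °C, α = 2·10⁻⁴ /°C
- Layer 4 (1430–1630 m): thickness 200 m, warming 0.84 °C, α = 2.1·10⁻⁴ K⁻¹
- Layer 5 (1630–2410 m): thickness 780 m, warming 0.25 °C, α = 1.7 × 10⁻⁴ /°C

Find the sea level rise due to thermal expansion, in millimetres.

1.2 × 150 × 2.9×10⁻⁴ = 0.05220 m
150–940 m: 2.1×10⁻⁴ × 790 × 1.4 = 0.23226 m
Layer 3: 0.41 × 490 × 2×10⁻⁴ = 0.04018 m
200 × 2.1×10⁻⁴ × 0.84 = 0.03528 m
Layer 5: 780 × 0.25 × 1.7×10⁻⁴ = 0.03315 m
Δh = 0.05220 + 0.23226 + 0.04018 + 0.03528 + 0.03315 = 0.39307 m

393 mm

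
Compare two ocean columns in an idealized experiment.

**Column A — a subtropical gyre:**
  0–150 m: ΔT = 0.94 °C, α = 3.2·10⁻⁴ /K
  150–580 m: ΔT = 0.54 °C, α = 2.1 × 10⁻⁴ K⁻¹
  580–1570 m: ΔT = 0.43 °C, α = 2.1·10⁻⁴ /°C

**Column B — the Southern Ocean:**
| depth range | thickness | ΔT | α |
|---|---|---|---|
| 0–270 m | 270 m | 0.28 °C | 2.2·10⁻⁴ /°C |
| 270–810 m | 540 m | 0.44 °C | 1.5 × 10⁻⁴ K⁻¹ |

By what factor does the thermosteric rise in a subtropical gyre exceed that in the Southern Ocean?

A Layer 1: 0.94 × 150 × 3.2×10⁻⁴ = 0.04512 m
A 150–580 m: 0.54 × 430 × 2.1×10⁻⁴ = 0.048762 m
A Layer 3: 2.1×10⁻⁴ × 0.43 × 990 = 0.089397 m
A total: 0.183279 m
B 2.2×10⁻⁴ × 0.28 × 270 = 0.016632 m
B 270–810 m: 1.5×10⁻⁴ × 540 × 0.44 = 0.03564 m
B total: 0.052272 m
Ratio: 0.183279 / 0.052272 ≈ 3.506

a factor of 3.51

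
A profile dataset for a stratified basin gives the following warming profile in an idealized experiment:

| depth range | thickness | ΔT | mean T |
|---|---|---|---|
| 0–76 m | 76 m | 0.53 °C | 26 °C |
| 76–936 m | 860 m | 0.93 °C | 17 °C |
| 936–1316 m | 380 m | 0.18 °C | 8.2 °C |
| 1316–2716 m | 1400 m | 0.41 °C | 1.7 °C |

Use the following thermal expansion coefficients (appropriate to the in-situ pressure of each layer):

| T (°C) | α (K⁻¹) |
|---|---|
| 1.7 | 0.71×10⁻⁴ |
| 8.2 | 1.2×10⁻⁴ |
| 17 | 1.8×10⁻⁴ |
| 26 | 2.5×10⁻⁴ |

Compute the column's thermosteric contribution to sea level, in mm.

Δh = 203 mm

Layer 1 at 26 °C → α = 2.5×10⁻⁴ K⁻¹
Layer 2 at 17 °C → α = 1.8×10⁻⁴ K⁻¹
Layer 3 at 8.2 °C → α = 1.2×10⁻⁴ K⁻¹
Layer 4 at 1.7 °C → α = 0.71×10⁻⁴ K⁻¹
0–76 m: 0.53 × 76 × 2.5×10⁻⁴ = 0.01007 m
76–936 m: 860 × 0.93 × 1.8×10⁻⁴ = 0.143964 m
380 × 0.18 × 1.2×10⁻⁴ = 0.008208 m
Layer 4: 0.41 × 0.71×10⁻⁴ × 1400 = 0.040754 m
Δh = 0.01007 + 0.143964 + 0.008208 + 0.040754 = 0.202996 m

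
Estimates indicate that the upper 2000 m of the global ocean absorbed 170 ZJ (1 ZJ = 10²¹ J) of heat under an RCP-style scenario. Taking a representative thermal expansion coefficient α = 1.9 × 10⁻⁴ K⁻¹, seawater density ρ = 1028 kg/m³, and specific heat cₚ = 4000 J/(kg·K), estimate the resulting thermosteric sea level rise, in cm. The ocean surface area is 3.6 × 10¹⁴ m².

Per unit area: Q = 170×10²¹ / (3.6×10¹⁴) ≈ 4.722×10⁸ J/m²
Δh = αQ/(ρcₚ) = 1.9×10⁻⁴ × 4.722×10⁸ / (1028 × 4000) ≈ 0.021819 m

2.18 cm of thermosteric rise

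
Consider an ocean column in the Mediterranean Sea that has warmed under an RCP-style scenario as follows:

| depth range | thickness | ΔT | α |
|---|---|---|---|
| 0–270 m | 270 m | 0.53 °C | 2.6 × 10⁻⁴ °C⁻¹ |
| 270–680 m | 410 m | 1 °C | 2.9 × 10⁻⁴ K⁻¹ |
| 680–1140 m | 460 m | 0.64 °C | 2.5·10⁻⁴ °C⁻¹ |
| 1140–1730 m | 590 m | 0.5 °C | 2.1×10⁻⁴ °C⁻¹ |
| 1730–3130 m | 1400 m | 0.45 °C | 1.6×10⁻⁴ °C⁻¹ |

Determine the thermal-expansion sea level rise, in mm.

Δh = 390 mm

2.6×10⁻⁴ × 270 × 0.53 = 0.037206 m
2.9×10⁻⁴ × 410 × 1 = 0.11890 m
460 × 2.5×10⁻⁴ × 0.64 = 0.07360 m
1140–1730 m: 0.5 × 2.1×10⁻⁴ × 590 = 0.06195 m
Layer 5: 0.45 × 1400 × 1.6×10⁻⁴ = 0.10080 m
Δh = 0.037206 + 0.11890 + 0.07360 + 0.06195 + 0.10080 = 0.392456 m ≈ 390 mm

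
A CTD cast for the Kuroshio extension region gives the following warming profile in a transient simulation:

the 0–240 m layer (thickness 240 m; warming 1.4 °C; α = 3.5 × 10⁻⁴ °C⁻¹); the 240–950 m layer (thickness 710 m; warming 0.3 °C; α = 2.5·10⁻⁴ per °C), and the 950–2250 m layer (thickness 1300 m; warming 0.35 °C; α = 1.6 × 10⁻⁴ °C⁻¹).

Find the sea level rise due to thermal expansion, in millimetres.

Layer 1: 240 × 3.5×10⁻⁴ × 1.4 = 0.11760 m
Layer 2: 710 × 2.5×10⁻⁴ × 0.3 = 0.05325 m
1.6×10⁻⁴ × 1300 × 0.35 = 0.07280 m
Δh = 0.11760 + 0.05325 + 0.07280 = 0.24365 m

244 mm of thermosteric rise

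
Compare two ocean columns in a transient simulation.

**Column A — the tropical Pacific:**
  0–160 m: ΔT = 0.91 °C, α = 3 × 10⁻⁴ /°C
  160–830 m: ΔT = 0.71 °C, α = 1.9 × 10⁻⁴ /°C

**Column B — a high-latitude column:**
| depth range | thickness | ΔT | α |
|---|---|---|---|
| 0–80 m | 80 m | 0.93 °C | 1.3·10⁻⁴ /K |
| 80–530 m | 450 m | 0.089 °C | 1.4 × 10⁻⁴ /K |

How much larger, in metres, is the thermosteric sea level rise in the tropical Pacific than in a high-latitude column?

0.119 m

A 0.91 × 160 × 3×10⁻⁴ = 0.04368 m
A Layer 2: 1.9×10⁻⁴ × 0.71 × 670 = 0.090383 m
A total: 0.134063 m
B 0.93 × 80 × 1.3×10⁻⁴ = 0.009672 m
B 450 × 0.089 × 1.4×10⁻⁴ = 0.005607 m
B total: 0.015279 m
Difference: 0.134063 − 0.015279 = 0.118784 m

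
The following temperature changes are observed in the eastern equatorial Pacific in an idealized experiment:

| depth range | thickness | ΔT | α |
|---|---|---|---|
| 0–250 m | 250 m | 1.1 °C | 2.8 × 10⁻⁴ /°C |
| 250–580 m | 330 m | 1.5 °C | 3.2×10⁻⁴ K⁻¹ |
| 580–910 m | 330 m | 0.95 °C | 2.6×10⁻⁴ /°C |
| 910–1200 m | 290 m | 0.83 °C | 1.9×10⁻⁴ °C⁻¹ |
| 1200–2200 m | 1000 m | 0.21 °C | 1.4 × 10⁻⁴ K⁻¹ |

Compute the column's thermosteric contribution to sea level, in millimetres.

Layer 1: 1.1 × 250 × 2.8×10⁻⁴ = 0.07700 m
250–580 m: 1.5 × 330 × 3.2×10⁻⁴ = 0.15840 m
580–910 m: 330 × 2.6×10⁻⁴ × 0.95 = 0.08151 m
910–1200 m: 290 × 0.83 × 1.9×10⁻⁴ = 0.045733 m
1000 × 0.21 × 1.4×10⁻⁴ = 0.02940 m
Δh = 0.07700 + 0.15840 + 0.08151 + 0.045733 + 0.02940 = 0.392043 m

Δh = 392 mm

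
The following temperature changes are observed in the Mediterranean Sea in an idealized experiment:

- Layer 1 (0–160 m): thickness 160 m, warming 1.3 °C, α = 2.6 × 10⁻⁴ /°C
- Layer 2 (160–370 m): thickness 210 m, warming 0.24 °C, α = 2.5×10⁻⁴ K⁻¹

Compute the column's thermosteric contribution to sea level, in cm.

160 × 2.6×10⁻⁴ × 1.3 = 0.05408 m
Layer 2: 210 × 0.24 × 2.5×10⁻⁴ = 0.01260 m
Δh = 0.05408 + 0.01260 = 0.06668 m ≈ 6.67 cm

6.67 cm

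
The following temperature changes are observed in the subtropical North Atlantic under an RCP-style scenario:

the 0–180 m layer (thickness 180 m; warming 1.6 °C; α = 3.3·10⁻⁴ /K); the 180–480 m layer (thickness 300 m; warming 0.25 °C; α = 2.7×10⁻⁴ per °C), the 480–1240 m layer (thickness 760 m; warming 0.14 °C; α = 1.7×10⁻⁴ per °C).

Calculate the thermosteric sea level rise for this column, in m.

0.133 m of thermosteric rise

0–180 m: 3.3×10⁻⁴ × 1.6 × 180 = 0.09504 m
2.7×10⁻⁴ × 300 × 0.25 = 0.02025 m
480–1240 m: 1.7×10⁻⁴ × 0.14 × 760 = 0.018088 m
Δh = 0.09504 + 0.02025 + 0.018088 = 0.133378 m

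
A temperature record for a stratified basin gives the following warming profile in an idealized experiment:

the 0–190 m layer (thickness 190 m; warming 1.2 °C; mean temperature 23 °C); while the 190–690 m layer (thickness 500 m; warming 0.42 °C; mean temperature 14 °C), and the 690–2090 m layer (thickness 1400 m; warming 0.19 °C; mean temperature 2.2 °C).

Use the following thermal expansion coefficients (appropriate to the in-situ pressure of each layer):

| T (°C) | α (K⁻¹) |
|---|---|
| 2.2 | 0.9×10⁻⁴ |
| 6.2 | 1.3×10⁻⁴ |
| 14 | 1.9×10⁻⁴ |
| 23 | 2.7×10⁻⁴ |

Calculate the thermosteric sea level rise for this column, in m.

Δh ≈ 0.125 m

Layer 1 at 23 °C → α = 2.7×10⁻⁴ K⁻¹
Layer 2 at 14 °C → α = 1.9×10⁻⁴ K⁻¹
Layer 3 at 2.2 °C → α = 0.9×10⁻⁴ K⁻¹
Layer 1: 2.7×10⁻⁴ × 190 × 1.2 = 0.06156 m
190–690 m: 1.9×10⁻⁴ × 500 × 0.42 = 0.03990 m
0.19 × 1400 × 0.9×10⁻⁴ = 0.02394 m
Δh = 0.06156 + 0.03990 + 0.02394 = 0.12540 m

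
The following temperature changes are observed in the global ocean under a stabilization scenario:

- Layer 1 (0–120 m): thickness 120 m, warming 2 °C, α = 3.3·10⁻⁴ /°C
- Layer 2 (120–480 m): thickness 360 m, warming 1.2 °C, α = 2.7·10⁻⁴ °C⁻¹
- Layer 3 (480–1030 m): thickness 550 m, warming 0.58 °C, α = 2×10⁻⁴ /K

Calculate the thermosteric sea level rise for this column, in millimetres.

260 mm of thermosteric rise

3.3×10⁻⁴ × 120 × 2 = 0.07920 m
2.7×10⁻⁴ × 1.2 × 360 = 0.11664 m
480–1030 m: 550 × 0.58 × 2×10⁻⁴ = 0.06380 m
Δh = 0.07920 + 0.11664 + 0.06380 = 0.25964 m ≈ 260 mm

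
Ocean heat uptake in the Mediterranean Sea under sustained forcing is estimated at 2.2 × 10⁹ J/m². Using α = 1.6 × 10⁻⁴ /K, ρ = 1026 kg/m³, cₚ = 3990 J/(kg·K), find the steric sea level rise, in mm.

Δh ≈ 86.0 mm

Δh = αQ/(ρcₚ) = 1.6×10⁻⁴ × 2.2×10⁹ / (1026 × 3990) ≈ 0.085985 m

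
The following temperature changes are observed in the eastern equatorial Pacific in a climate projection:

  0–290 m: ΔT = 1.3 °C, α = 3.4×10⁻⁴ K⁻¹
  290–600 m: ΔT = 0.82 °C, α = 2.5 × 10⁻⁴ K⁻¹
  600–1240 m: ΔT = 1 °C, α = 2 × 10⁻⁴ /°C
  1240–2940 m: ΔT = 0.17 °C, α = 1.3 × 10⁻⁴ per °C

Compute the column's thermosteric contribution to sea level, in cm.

3.4×10⁻⁴ × 290 × 1.3 = 0.12818 m
Layer 2: 310 × 0.82 × 2.5×10⁻⁴ = 0.06355 m
640 × 1 × 2×10⁻⁴ = 0.12800 m
Layer 4: 1.3×10⁻⁴ × 0.17 × 1700 = 0.03757 m
Δh = 0.12818 + 0.06355 + 0.12800 + 0.03757 = 0.35730 m

35.7 cm of thermosteric rise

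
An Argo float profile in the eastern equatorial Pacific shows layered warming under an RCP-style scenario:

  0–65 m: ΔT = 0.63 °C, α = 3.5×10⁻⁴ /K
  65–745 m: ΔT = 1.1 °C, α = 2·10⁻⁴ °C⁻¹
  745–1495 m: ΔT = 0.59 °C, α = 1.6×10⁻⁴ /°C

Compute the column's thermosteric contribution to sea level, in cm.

23.5 cm of thermosteric rise

Layer 1: 0.63 × 3.5×10⁻⁴ × 65 = 0.0143325 m
2×10⁻⁴ × 1.1 × 680 = 0.14960 m
745–1495 m: 0.59 × 750 × 1.6×10⁻⁴ = 0.07080 m
Δh = 0.0143325 + 0.14960 + 0.07080 = 0.2347325 m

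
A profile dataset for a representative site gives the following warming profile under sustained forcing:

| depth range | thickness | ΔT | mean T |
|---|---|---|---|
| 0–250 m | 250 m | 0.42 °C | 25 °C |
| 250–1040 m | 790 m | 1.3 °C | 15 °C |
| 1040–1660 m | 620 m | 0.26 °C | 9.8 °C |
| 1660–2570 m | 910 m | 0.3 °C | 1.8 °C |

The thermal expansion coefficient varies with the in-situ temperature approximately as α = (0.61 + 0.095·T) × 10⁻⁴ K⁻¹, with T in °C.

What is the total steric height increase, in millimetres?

Layer 1: α = (0.61 + 0.095×25)×10⁻⁴ = 2.985×10⁻⁴ K⁻¹
Layer 2: α = (0.61 + 0.095×15)×10⁻⁴ = 2.035×10⁻⁴ K⁻¹
Layer 3: α = (0.61 + 0.095×9.8)×10⁻⁴ = 1.541×10⁻⁴ K⁻¹
Layer 4: α = (0.61 + 0.095×1.8)×10⁻⁴ = 0.781×10⁻⁴ K⁻¹
0–250 m: 2.985×10⁻⁴ × 250 × 0.42 = 0.0313425 m
Layer 2: 790 × 1.3 × 2.035×10⁻⁴ = 0.2089945 m
1.541×10⁻⁴ × 620 × 0.26 = 0.02484092 m
0.781×10⁻⁴ × 910 × 0.3 = 0.0213213 m
Δh = 0.0313425 + 0.2089945 + 0.02484092 + 0.0213213 = 0.28649922 m

about 286 mm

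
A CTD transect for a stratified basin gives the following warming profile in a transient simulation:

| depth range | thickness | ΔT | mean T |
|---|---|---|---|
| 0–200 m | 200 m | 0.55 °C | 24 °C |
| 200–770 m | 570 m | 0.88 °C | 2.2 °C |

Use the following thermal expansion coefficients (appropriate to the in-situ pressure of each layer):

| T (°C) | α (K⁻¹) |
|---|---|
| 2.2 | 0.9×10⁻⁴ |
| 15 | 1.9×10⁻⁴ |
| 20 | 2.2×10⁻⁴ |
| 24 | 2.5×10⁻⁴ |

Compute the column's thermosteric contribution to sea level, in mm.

73 mm of thermosteric rise

Layer 1 at 24 °C → α = 2.5×10⁻⁴ K⁻¹
Layer 2 at 2.2 °C → α = 0.9×10⁻⁴ K⁻¹
2.5×10⁻⁴ × 0.55 × 200 = 0.02750 m
0.9×10⁻⁴ × 0.88 × 570 = 0.045144 m
Δh = 0.02750 + 0.045144 = 0.072644 m ≈ 73 mm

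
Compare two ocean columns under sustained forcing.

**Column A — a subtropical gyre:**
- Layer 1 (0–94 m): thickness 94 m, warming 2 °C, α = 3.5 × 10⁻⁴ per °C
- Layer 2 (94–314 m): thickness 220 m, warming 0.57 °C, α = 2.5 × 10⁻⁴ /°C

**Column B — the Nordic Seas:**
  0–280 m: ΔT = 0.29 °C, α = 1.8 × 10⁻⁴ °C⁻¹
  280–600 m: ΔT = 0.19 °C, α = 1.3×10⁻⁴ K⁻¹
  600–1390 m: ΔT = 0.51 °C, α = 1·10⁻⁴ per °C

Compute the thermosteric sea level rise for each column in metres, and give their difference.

A 0–94 m: 94 × 2 × 3.5×10⁻⁴ = 0.06580 m
A Layer 2: 220 × 0.57 × 2.5×10⁻⁴ = 0.03135 m
A total: 0.09715 m
B 0.29 × 1.8×10⁻⁴ × 280 = 0.014616 m
B Layer 2: 320 × 1.3×10⁻⁴ × 0.19 = 0.007904 m
B 600–1390 m: 790 × 1×10⁻⁴ × 0.51 = 0.04029 m
B total: 0.06281 m
Difference: 0.09715 − 0.06281 = 0.03434 m

A: 0.097 m; B: 0.063 m; difference 0.034 m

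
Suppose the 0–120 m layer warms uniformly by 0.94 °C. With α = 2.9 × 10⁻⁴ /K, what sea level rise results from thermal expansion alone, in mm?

Δh = αΔT·H = 2.9×10⁻⁴ × 0.94 × 120 = 0.032712 m

32.7 mm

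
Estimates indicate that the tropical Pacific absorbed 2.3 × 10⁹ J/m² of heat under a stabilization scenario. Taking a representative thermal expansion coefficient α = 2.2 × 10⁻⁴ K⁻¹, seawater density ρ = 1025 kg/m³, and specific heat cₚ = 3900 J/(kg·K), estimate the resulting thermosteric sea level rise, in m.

Δh = αQ/(ρcₚ) = 2.2×10⁻⁴ × 2.3×10⁹ / (1025 × 3900) ≈ 0.12658 m

0.13 m of thermosteric rise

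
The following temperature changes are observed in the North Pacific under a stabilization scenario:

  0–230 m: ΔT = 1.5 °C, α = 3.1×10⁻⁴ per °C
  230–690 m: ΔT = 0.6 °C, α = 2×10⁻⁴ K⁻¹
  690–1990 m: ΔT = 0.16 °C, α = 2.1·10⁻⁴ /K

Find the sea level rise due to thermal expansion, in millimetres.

about 206 mm

Layer 1: 1.5 × 230 × 3.1×10⁻⁴ = 0.10695 m
0.6 × 2×10⁻⁴ × 460 = 0.05520 m
Layer 3: 0.16 × 1300 × 2.1×10⁻⁴ = 0.04368 m
Δh = 0.10695 + 0.05520 + 0.04368 = 0.20583 m ≈ 206 mm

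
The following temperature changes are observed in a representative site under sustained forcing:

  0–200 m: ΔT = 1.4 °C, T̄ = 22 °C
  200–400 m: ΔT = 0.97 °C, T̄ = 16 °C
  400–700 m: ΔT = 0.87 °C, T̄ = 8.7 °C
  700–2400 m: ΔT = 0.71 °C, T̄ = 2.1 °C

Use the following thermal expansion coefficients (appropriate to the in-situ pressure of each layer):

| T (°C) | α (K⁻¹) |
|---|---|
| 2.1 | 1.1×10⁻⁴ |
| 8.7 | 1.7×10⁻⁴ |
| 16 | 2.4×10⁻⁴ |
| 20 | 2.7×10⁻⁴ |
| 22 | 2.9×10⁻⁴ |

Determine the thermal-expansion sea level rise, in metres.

Layer 1 at 22 °C → α = 2.9×10⁻⁴ K⁻¹
Layer 2 at 16 °C → α = 2.4×10⁻⁴ K⁻¹
Layer 3 at 8.7 °C → α = 1.7×10⁻⁴ K⁻¹
Layer 4 at 2.1 °C → α = 1.1×10⁻⁴ K⁻¹
Layer 1: 1.4 × 200 × 2.9×10⁻⁴ = 0.08120 m
200–400 m: 0.97 × 2.4×10⁻⁴ × 200 = 0.04656 m
Layer 3: 0.87 × 1.7×10⁻⁴ × 300 = 0.04437 m
Layer 4: 1.1×10⁻⁴ × 0.71 × 1700 = 0.13277 m
Δh = 0.08120 + 0.04656 + 0.04437 + 0.13277 = 0.30490 m ≈ 0.305 m

Δh = 0.305 m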